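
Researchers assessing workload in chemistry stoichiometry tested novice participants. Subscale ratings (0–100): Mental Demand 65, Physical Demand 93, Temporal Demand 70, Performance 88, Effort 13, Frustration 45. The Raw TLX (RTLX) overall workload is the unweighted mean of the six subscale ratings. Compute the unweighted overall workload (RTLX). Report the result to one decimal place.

Sum of ratings = 65 + 93 + 70 + 88 + 13 + 45 = 374.
RTLX = 374 / 6 = 62.3333 ≈ 62.3.

62.3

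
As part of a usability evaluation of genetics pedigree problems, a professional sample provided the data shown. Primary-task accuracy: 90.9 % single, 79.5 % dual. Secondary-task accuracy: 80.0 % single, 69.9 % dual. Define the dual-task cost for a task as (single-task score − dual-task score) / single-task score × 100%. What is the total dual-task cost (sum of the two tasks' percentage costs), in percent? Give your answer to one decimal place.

25.2

Primary cost = (90.9 − 79.5) / 90.9 × 100% = 12.5413%.
Secondary cost = (80.0 − 69.9) / 80.0 × 100% = 12.6250%.
Total = 12.5413% + 12.6250% = 25.1663% ≈ 25.2%.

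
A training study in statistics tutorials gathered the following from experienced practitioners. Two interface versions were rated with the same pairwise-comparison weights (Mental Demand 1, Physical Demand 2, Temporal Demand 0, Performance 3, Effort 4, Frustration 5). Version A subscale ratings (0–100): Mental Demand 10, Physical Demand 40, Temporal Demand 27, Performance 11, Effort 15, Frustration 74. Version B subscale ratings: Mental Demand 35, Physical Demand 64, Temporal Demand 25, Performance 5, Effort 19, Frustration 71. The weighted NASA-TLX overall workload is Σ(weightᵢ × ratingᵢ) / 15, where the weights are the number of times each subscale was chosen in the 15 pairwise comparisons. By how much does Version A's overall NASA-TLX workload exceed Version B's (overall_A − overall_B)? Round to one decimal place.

Version A weighted sum = 1·10 + 2·40 + 0·27 + 3·11 + 4·15 + 5·74 = 10 + 80 + 0 + 33 + 60 + 370 = 553; overall_A = 553/15 = 36.8667.
Version B weighted sum = 1·35 + 2·64 + 0·25 + 3·5 + 4·19 + 5·71 = 35 + 128 + 0 + 15 + 76 + 355 = 609; overall_B = 609/15 = 40.6000.
Difference = 36.8667 − 40.6000 = -3.7333 ≈ -3.7.

-3.7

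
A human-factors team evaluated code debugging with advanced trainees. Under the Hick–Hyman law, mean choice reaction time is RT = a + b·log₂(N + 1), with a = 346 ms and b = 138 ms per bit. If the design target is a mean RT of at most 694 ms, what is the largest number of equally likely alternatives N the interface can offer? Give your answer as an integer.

Set 346 + 138·log₂(N + 1) ≤ 694.
log₂(N + 1) ≤ (694 − 346) / 138 = 2.5217.
N + 1 ≤ 2^2.5217 = 5.7426.
N ≤ 4.7426, so the largest integer N is 4.

4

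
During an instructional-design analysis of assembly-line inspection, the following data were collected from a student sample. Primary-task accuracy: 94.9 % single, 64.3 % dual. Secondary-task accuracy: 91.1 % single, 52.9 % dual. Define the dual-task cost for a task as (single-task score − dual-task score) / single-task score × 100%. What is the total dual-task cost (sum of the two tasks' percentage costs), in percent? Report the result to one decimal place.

Primary cost = (94.9 − 64.3) / 94.9 × 100% = 32.2445%.
Secondary cost = (91.1 − 52.9) / 91.1 × 100% = 41.9319%.
Total = 32.2445% + 41.9319% = 74.1764% ≈ 74.2%.

74.2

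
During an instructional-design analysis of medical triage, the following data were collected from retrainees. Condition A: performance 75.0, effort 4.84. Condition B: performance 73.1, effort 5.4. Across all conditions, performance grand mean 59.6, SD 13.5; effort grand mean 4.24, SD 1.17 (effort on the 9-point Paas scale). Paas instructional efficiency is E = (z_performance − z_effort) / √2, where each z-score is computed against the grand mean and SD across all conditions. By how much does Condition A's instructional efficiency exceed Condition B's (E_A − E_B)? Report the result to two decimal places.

0.44

Condition A: z_P = (75.0 − 59.6)/13.5 = 1.1407; z_E = (4.84 − 4.24)/1.17 = 0.5128; E_A = (1.1407 − 0.5128)/√2 = 0.4440.
Condition B: z_P = (73.1 − 59.6)/13.5 = 1.0000; z_E = (5.4 − 4.24)/1.17 = 0.9915; E_B = (1.0000 − 0.9915)/√2 = 0.0060.
E_A − E_B = 0.4440 − 0.0060 = 0.4380 ≈ 0.44.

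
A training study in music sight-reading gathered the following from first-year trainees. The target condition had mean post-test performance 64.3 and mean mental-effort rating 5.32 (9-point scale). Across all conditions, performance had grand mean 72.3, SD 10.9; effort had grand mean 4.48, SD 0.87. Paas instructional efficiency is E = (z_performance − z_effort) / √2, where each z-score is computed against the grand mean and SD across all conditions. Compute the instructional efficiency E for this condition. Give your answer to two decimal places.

-1.20

z_performance = (64.3 − 72.3) / 10.9 = -8.0000 / 10.9 = -0.7339.
z_effort = (5.32 − 4.48) / 0.87 = 0.8400 / 0.87 = 0.9655.
z_P − z_E = -0.7339 − 0.9655 = -1.6994.
E = -1.6994 / √2 = -1.6994 / 1.41421 = -1.2017 ≈ -1.20.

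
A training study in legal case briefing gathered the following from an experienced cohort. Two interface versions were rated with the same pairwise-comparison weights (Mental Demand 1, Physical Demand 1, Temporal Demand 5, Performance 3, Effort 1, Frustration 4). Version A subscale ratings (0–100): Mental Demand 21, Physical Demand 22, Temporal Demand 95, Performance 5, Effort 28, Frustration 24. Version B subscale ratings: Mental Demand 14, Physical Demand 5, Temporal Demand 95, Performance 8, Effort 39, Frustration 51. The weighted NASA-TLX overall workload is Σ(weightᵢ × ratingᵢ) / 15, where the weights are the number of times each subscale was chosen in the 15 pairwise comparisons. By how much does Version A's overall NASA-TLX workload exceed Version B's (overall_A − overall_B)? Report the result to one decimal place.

Version A weighted sum = 1·21 + 1·22 + 5·95 + 3·5 + 1·28 + 4·24 = 21 + 22 + 475 + 15 + 28 + 96 = 657; overall_A = 657/15 = 43.8000.
Version B weighted sum = 1·14 + 1·5 + 5·95 + 3·8 + 1·39 + 4·51 = 14 + 5 + 475 + 24 + 39 + 204 = 761; overall_B = 761/15 = 50.7333.
Difference = 43.8000 − 50.7333 = -6.9333 ≈ -6.9.

-6.9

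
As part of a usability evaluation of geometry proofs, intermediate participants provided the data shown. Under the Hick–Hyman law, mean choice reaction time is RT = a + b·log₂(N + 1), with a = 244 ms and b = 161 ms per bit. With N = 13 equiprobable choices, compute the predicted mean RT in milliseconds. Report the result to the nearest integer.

857

log₂(13 + 1) = log₂(14) = 3.8074.
RT = 244 + 161 × 3.8074 = 244 + 612.9914 = 856.9914 ms.
≈ 857 ms.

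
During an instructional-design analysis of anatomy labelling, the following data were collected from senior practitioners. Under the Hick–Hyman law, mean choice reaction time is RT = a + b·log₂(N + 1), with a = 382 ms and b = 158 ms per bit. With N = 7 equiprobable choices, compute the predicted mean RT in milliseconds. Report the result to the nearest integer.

log₂(7 + 1) = log₂(8) = 3.0000.
RT = 382 + 158 × 3.0000 = 382 + 474.0000 = 856.0000 ms.
≈ 856 ms.

856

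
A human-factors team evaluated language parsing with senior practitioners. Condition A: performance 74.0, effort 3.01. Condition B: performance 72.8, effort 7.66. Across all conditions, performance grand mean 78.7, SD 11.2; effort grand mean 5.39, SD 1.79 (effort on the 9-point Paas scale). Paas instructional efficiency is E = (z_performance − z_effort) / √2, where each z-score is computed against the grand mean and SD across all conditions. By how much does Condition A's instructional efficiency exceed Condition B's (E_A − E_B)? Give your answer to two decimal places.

1.91

Condition A: z_P = (74.0 − 78.7)/11.2 = -0.4196; z_E = (3.01 − 5.39)/1.79 = -1.3296; E_A = (-0.4196 − (-1.3296))/√2 = 0.6435.
Condition B: z_P = (72.8 − 78.7)/11.2 = -0.5268; z_E = (7.66 − 5.39)/1.79 = 1.2682; E_B = (-0.5268 − 1.2682)/√2 = -1.2693.
E_A − E_B = 0.6435 − (-1.2693) = 1.9128 ≈ 1.91.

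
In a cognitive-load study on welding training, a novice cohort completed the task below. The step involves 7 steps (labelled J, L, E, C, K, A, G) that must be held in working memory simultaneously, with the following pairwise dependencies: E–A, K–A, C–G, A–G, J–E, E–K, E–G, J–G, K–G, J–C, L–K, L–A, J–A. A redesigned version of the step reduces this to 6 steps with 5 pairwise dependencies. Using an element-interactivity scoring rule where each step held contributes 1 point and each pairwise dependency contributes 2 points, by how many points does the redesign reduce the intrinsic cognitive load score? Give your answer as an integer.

Original: 7 × 1 + 13 × 2 = 7 + 26 = 33.
Redesigned: 6 × 1 + 5 × 2 = 6 + 10 = 16.
Reduction = 33 − 16 = 17.

17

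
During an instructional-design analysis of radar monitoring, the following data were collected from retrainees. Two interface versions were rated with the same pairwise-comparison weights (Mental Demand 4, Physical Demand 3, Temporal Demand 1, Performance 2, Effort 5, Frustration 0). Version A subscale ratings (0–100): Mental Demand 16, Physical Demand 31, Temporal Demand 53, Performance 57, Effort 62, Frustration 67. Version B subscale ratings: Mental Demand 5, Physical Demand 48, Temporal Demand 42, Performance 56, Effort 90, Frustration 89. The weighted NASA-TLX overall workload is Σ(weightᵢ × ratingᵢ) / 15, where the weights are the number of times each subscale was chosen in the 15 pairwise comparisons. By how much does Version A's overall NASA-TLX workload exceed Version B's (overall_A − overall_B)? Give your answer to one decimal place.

-8.9

Version A weighted sum = 4·16 + 3·31 + 1·53 + 2·57 + 5·62 + 0·67 = 64 + 93 + 53 + 114 + 310 + 0 = 634; overall_A = 634/15 = 42.2667.
Version B weighted sum = 4·5 + 3·48 + 1·42 + 2·56 + 5·90 + 0·89 = 20 + 144 + 42 + 112 + 450 + 0 = 768; overall_B = 768/15 = 51.2000.
Difference = 42.2667 − 51.2000 = -8.9333 ≈ -8.9.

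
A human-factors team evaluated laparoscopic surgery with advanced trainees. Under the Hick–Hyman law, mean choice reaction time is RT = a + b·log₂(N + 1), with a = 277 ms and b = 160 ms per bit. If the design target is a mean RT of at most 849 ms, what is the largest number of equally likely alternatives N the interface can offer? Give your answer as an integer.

10

Set 277 + 160·log₂(N + 1) ≤ 849.
log₂(N + 1) ≤ (849 − 277) / 160 = 3.5750.
N + 1 ≤ 2^3.5750 = 11.9174.
N ≤ 10.9174, so the largest integer N is 10.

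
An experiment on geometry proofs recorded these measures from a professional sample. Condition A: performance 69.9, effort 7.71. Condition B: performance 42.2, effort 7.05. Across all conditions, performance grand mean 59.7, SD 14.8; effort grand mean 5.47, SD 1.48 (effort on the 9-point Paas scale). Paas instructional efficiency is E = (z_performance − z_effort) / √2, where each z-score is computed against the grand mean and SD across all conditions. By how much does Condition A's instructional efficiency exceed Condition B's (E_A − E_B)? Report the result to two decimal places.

1.01

Condition A: z_P = (69.9 − 59.7)/14.8 = 0.6892; z_E = (7.71 − 5.47)/1.48 = 1.5135; E_A = (0.6892 − 1.5135)/√2 = -0.5829.
Condition B: z_P = (42.2 − 59.7)/14.8 = -1.1824; z_E = (7.05 − 5.47)/1.48 = 1.0676; E_B = (-1.1824 − 1.0676)/√2 = -1.5910.
E_A − E_B = -0.5829 − (-1.5910) = 1.0081 ≈ 1.01.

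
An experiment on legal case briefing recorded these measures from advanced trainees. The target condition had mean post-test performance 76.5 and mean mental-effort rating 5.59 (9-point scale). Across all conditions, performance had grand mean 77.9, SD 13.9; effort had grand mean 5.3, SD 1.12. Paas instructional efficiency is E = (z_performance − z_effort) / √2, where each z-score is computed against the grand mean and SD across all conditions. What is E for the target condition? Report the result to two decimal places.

-0.25

z_performance = (76.5 − 77.9) / 13.9 = -1.4000 / 13.9 = -0.1007.
z_effort = (5.59 − 5.3) / 1.12 = 0.2900 / 1.12 = 0.2589.
z_P − z_E = -0.1007 − 0.2589 = -0.3596.
E = -0.3596 / √2 = -0.3596 / 1.41421 = -0.2543 ≈ -0.25.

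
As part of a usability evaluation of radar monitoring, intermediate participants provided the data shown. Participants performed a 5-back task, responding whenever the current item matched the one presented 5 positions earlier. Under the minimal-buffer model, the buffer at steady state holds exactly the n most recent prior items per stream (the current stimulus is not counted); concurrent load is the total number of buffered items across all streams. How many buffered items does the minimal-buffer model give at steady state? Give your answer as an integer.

5

The buffer holds the 5 most recent prior items.
Steady-state concurrent load = 5 items.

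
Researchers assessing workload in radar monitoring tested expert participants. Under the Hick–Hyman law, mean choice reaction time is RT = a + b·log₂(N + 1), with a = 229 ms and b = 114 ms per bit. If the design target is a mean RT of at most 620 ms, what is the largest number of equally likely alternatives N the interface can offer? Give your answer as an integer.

Set 229 + 114·log₂(N + 1) ≤ 620.
log₂(N + 1) ≤ (620 − 229) / 114 = 3.4298.
N + 1 ≤ 2^3.4298 = 10.7764.
N ≤ 9.7764, so the largest integer N is 9.

9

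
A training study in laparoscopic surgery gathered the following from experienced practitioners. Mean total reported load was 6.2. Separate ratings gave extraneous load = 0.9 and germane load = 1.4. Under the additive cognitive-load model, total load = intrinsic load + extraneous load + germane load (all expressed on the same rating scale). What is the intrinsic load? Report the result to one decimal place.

intrinsic load = total − extraneous − germane
             = 6.2 − 0.9 − 1.4 = 3.9.

3.9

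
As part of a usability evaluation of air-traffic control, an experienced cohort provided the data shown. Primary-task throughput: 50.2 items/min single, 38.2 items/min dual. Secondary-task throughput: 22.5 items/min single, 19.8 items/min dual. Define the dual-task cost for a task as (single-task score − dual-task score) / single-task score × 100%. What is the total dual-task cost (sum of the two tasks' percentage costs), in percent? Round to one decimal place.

35.9

Primary cost = (50.2 − 38.2) / 50.2 × 100% = 23.9044%.
Secondary cost = (22.5 − 19.8) / 22.5 × 100% = 12.0000%.
Total = 23.9044% + 12.0000% = 35.9044% ≈ 35.9%.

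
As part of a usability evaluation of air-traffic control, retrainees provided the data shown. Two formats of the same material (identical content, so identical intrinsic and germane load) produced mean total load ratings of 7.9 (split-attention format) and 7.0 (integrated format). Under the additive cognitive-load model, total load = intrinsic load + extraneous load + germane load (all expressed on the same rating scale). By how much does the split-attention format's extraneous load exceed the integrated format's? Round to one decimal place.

Intrinsic and germane load are equal across formats, so the difference in total load equals the difference in extraneous load.
Extraneous-load difference = 7.9 − 7.0 = 0.9.

0.9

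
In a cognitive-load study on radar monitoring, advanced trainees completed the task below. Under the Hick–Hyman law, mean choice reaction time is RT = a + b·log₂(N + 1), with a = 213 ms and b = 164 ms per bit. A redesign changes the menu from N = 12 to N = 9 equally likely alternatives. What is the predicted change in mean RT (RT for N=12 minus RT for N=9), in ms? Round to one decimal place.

62.1

RT(12) = 213 + 164·log₂(13) = 213 + 164·3.7004 = 819.8656 ms.
RT(9) = 213 + 164·log₂(10) = 213 + 164·3.3219 = 757.7916 ms.
Difference = 819.8656 − 757.7916 = 62.0740 ≈ 62.1 ms.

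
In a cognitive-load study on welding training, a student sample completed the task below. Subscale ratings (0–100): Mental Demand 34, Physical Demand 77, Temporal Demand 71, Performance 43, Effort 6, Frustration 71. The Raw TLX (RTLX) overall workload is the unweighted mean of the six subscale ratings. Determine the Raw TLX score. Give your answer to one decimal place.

50.3

Sum of ratings = 34 + 77 + 71 + 43 + 6 + 71 = 302.
RTLX = 302 / 6 = 50.3333 ≈ 50.3.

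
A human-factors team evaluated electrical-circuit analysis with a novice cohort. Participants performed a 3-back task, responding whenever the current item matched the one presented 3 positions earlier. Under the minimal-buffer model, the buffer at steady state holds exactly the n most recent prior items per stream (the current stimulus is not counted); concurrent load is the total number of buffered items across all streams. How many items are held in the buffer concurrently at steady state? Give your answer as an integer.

The buffer holds the 3 most recent prior items.
Steady-state concurrent load = 3 items.

3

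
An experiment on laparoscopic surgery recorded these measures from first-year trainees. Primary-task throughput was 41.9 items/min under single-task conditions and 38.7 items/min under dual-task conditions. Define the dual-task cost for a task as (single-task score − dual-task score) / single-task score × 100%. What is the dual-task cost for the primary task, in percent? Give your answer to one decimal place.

Cost = (41.9 − 38.7) / 41.9 × 100%
     = 3.2000 / 41.9 × 100% = 7.6372%.
≈ 7.6%.

7.6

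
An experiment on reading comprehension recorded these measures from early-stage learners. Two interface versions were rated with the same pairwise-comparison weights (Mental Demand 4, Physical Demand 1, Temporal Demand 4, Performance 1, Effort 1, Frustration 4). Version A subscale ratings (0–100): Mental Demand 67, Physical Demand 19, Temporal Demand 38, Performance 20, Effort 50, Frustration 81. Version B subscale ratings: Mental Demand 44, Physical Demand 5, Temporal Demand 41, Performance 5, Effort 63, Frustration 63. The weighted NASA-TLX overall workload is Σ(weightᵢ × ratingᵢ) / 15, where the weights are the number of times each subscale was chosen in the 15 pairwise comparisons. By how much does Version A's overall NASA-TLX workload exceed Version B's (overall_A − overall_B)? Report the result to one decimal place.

11.2

Version A weighted sum = 4·67 + 1·19 + 4·38 + 1·20 + 1·50 + 4·81 = 268 + 19 + 152 + 20 + 50 + 324 = 833; overall_A = 833/15 = 55.5333.
Version B weighted sum = 4·44 + 1·5 + 4·41 + 1·5 + 1·63 + 4·63 = 176 + 5 + 164 + 5 + 63 + 252 = 665; overall_B = 665/15 = 44.3333.
Difference = 55.5333 − 44.3333 = 11.2000 ≈ 11.2.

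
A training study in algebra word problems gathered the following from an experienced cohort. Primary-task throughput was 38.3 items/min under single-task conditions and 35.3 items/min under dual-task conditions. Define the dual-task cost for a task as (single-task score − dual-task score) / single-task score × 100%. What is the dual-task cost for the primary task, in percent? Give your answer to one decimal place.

Cost = (38.3 − 35.3) / 38.3 × 100%
     = 3.0000 / 38.3 × 100% = 7.8329%.
≈ 7.8%.

7.8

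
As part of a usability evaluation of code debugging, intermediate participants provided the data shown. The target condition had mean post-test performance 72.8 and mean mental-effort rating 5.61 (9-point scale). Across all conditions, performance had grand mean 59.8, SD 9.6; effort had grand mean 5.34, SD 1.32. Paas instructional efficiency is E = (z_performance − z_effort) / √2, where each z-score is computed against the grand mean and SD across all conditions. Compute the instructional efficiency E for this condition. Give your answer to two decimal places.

z_performance = (72.8 − 59.8) / 9.6 = 13.0000 / 9.6 = 1.3542.
z_effort = (5.61 − 5.34) / 1.32 = 0.2700 / 1.32 = 0.2045.
z_P − z_E = 1.3542 − 0.2045 = 1.1497.
E = 1.1497 / √2 = 1.1497 / 1.41421 = 0.8130 ≈ 0.81.

0.81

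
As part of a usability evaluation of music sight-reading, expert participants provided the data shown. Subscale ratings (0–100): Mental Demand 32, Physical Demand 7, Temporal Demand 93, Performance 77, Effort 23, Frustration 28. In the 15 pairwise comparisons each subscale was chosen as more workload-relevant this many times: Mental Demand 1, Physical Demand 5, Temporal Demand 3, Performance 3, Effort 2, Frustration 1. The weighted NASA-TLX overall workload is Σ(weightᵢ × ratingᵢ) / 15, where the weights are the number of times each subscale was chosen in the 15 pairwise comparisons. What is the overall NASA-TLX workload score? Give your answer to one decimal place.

43.4

The tallies are the weights (they sum to 15).
Weighted sum = 1·32 + 5·7 + 3·93 + 3·77 + 2·23 + 1·28
            = 32 + 35 + 279 + 231 + 46 + 28 = 651.
Overall workload = 651 / 15 = 43.4000 ≈ 43.4.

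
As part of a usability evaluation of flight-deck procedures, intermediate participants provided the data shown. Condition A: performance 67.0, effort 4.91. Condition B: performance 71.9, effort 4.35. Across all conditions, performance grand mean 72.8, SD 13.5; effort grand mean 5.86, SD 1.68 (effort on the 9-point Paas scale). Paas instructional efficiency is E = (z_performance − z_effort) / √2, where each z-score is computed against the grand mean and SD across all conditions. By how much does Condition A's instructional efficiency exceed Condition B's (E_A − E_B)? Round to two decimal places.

Condition A: z_P = (67.0 − 72.8)/13.5 = -0.4296; z_E = (4.91 − 5.86)/1.68 = -0.5655; E_A = (-0.4296 − (-0.5655))/√2 = 0.0961.
Condition B: z_P = (71.9 − 72.8)/13.5 = -0.0667; z_E = (4.35 − 5.86)/1.68 = -0.8988; E_B = (-0.0667 − (-0.8988))/√2 = 0.5884.
E_A − E_B = 0.0961 − 0.5884 = -0.4923 ≈ -0.49.

-0.49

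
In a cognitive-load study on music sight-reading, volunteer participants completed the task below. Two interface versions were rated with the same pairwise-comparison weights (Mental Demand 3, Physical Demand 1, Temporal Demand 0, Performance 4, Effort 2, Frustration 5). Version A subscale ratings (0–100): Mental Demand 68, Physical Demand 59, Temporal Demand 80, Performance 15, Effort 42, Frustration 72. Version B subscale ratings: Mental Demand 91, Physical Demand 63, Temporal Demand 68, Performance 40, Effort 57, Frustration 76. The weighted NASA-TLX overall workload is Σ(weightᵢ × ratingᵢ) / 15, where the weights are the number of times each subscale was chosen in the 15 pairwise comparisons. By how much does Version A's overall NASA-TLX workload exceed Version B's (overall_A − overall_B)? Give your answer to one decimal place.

-14.9

Version A weighted sum = 3·68 + 1·59 + 0·80 + 4·15 + 2·42 + 5·72 = 204 + 59 + 0 + 60 + 84 + 360 = 767; overall_A = 767/15 = 51.1333.
Version B weighted sum = 3·91 + 1·63 + 0·68 + 4·40 + 2·57 + 5·76 = 273 + 63 + 0 + 160 + 114 + 380 = 990; overall_B = 990/15 = 66.0000.
Difference = 51.1333 − 66.0000 = -14.8667 ≈ -14.9.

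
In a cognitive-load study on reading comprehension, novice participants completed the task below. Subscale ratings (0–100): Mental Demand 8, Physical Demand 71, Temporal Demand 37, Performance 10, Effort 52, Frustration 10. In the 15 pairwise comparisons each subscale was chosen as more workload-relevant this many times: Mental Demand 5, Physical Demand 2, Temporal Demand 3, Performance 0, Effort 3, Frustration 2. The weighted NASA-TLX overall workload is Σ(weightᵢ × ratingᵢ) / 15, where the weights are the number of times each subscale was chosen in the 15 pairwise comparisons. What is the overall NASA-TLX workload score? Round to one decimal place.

31.3

The tallies are the weights (they sum to 15).
Weighted sum = 5·8 + 2·71 + 3·37 + 0·10 + 3·52 + 2·10
            = 40 + 142 + 111 + 0 + 156 + 20 = 469.
Overall workload = 469 / 15 = 31.2667 ≈ 31.3.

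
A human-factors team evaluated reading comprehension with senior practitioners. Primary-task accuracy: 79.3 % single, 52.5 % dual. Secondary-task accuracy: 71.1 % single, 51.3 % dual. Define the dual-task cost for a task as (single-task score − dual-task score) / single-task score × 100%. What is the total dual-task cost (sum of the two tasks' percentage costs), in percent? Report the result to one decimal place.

Primary cost = (79.3 − 52.5) / 79.3 × 100% = 33.7957%.
Secondary cost = (71.1 − 51.3) / 71.1 × 100% = 27.8481%.
Total = 33.7957% + 27.8481% = 61.6438% ≈ 61.6%.

61.6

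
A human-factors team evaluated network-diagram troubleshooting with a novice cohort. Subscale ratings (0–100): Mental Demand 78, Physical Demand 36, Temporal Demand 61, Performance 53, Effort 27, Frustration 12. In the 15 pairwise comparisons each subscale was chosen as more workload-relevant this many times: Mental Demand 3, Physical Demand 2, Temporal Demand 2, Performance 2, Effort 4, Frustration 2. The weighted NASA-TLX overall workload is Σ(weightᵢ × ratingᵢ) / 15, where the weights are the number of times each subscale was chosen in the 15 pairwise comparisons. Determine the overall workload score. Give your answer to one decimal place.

44.4

The tallies are the weights (they sum to 15).
Weighted sum = 3·78 + 2·36 + 2·61 + 2·53 + 4·27 + 2·12
            = 234 + 72 + 122 + 106 + 108 + 24 = 666.
Overall workload = 666 / 15 = 44.4000 ≈ 44.4.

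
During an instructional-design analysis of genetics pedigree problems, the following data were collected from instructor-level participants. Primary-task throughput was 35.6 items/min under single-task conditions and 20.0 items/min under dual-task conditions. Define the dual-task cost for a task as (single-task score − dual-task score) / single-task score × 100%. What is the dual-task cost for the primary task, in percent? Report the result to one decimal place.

Cost = (35.6 − 20.0) / 35.6 × 100%
     = 15.6000 / 35.6 × 100% = 43.8202%.
≈ 43.8%.

43.8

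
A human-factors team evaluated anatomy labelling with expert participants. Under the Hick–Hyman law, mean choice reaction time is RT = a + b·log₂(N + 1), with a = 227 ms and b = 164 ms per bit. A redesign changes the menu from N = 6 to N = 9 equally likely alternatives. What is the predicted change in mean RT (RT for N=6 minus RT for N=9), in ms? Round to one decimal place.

RT(6) = 227 + 164·log₂(7) = 227 + 164·2.8074 = 687.4136 ms.
RT(9) = 227 + 164·log₂(10) = 227 + 164·3.3219 = 771.7916 ms.
Difference = 687.4136 − 771.7916 = -84.3780 ≈ -84.4 ms.

-84.4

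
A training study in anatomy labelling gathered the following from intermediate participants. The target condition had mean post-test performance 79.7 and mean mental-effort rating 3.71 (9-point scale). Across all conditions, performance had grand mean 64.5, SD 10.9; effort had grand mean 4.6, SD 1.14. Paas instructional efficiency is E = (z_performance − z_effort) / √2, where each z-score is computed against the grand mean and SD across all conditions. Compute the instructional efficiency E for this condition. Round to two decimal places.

1.54

z_performance = (79.7 − 64.5) / 10.9 = 15.2000 / 10.9 = 1.3945.
z_effort = (3.71 − 4.6) / 1.14 = -0.8900 / 1.14 = -0.7807.
z_P − z_E = 1.3945 − (-0.7807) = 2.1752.
E = 2.1752 / √2 = 2.1752 / 1.41421 = 1.5381 ≈ 1.54.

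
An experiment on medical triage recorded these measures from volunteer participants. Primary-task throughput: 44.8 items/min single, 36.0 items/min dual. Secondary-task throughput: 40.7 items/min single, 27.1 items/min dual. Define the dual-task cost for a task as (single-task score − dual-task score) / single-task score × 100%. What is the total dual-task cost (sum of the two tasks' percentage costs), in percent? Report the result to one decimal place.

Primary cost = (44.8 − 36.0) / 44.8 × 100% = 19.6429%.
Secondary cost = (40.7 − 27.1) / 40.7 × 100% = 33.4152%.
Total = 19.6429% + 33.4152% = 53.0581% ≈ 53.1%.

53.1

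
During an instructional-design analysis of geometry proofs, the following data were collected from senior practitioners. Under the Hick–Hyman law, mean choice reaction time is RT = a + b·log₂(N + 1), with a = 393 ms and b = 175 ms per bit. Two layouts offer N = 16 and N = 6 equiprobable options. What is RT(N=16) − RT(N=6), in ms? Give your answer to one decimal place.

RT(16) = 393 + 175·log₂(17) = 393 + 175·4.0875 = 1108.3125 ms.
RT(6) = 393 + 175·log₂(7) = 393 + 175·2.8074 = 884.2950 ms.
Difference = 1108.3125 − 884.2950 = 224.0175 ≈ 224.0 ms.

224.0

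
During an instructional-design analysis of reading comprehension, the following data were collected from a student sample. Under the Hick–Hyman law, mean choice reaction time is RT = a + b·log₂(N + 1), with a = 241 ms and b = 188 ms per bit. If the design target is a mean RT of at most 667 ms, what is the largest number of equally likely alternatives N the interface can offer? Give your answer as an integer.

3

Set 241 + 188·log₂(N + 1) ≤ 667.
log₂(N + 1) ≤ (667 − 241) / 188 = 2.2660.
N + 1 ≤ 2^2.2660 = 4.8099.
N ≤ 3.8099, so the largest integer N is 3.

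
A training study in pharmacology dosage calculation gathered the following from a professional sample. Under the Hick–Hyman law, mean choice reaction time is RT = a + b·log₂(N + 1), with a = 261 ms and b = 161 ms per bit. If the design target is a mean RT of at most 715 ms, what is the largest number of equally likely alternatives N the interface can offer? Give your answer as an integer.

6

Set 261 + 161·log₂(N + 1) ≤ 715.
log₂(N + 1) ≤ (715 − 261) / 161 = 2.8199.
N + 1 ≤ 2^2.8199 = 7.0611.
N ≤ 6.0611, so the largest integer N is 6.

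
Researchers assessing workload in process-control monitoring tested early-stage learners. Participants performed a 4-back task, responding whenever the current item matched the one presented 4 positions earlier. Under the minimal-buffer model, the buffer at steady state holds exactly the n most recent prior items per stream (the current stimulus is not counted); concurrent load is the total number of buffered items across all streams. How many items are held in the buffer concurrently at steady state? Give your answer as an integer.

The buffer holds the 4 most recent prior items.
Steady-state concurrent load = 4 items.

4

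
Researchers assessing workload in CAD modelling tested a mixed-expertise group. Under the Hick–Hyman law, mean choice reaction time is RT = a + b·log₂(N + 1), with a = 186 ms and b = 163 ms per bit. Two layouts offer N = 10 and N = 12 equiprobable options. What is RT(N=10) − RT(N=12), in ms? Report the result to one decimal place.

RT(10) = 186 + 163·log₂(11) = 186 + 163·3.4594 = 749.8822 ms.
RT(12) = 186 + 163·log₂(13) = 186 + 163·3.7004 = 789.1652 ms.
Difference = 749.8822 − 789.1652 = -39.2830 ≈ -39.3 ms.

-39.3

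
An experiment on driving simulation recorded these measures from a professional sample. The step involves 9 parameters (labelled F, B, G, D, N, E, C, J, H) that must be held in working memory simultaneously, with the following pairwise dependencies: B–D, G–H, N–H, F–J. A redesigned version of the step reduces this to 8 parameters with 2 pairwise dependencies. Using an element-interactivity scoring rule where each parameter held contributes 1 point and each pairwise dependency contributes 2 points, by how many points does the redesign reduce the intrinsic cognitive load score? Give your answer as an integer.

5

Original: 9 × 1 + 4 × 2 = 9 + 8 = 17.
Redesigned: 8 × 1 + 2 × 2 = 8 + 4 = 12.
Reduction = 17 − 12 = 5.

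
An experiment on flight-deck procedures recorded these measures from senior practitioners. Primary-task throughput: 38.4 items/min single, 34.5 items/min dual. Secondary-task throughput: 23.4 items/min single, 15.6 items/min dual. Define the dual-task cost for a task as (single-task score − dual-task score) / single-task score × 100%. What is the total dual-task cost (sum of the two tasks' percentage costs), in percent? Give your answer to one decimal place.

Primary cost = (38.4 − 34.5) / 38.4 × 100% = 10.1562%.
Secondary cost = (23.4 − 15.6) / 23.4 × 100% = 33.3333%.
Total = 10.1562% + 33.3333% = 43.4895% ≈ 43.5%.

43.5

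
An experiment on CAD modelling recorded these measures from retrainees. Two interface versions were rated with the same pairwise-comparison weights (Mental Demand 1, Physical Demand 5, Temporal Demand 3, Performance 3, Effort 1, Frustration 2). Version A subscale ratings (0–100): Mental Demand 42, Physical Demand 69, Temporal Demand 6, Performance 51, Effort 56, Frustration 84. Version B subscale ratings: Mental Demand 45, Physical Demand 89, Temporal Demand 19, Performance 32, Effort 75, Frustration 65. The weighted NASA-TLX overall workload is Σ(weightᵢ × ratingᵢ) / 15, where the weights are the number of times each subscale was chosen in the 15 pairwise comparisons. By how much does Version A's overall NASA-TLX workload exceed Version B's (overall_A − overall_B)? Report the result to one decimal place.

-4.4

Version A weighted sum = 1·42 + 5·69 + 3·6 + 3·51 + 1·56 + 2·84 = 42 + 345 + 18 + 153 + 56 + 168 = 782; overall_A = 782/15 = 52.1333.
Version B weighted sum = 1·45 + 5·89 + 3·19 + 3·32 + 1·75 + 2·65 = 45 + 445 + 57 + 96 + 75 + 130 = 848; overall_B = 848/15 = 56.5333.
Difference = 52.1333 − 56.5333 = -4.4000 ≈ -4.4.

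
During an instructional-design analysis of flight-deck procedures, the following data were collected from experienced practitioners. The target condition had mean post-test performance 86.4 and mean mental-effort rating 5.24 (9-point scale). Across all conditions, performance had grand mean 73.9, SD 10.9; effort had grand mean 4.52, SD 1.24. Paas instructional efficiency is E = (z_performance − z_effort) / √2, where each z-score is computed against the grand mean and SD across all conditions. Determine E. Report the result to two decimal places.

0.40

z_performance = (86.4 − 73.9) / 10.9 = 12.5000 / 10.9 = 1.1468.
z_effort = (5.24 − 4.52) / 1.24 = 0.7200 / 1.24 = 0.5806.
z_P − z_E = 1.1468 − 0.5806 = 0.5662.
E = 0.5662 / √2 = 0.5662 / 1.41421 = 0.4004 ≈ 0.40.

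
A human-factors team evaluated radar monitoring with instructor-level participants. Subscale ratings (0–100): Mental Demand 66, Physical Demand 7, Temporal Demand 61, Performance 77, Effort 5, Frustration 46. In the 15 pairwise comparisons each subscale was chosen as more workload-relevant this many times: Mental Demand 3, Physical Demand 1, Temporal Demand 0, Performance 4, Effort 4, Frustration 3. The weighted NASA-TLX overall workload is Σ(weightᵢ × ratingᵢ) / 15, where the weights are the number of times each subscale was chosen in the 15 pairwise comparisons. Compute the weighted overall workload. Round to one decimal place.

44.7

The tallies are the weights (they sum to 15).
Weighted sum = 3·66 + 1·7 + 0·61 + 4·77 + 4·5 + 3·46
            = 198 + 7 + 0 + 308 + 20 + 138 = 671.
Overall workload = 671 / 15 = 44.7333 ≈ 44.7.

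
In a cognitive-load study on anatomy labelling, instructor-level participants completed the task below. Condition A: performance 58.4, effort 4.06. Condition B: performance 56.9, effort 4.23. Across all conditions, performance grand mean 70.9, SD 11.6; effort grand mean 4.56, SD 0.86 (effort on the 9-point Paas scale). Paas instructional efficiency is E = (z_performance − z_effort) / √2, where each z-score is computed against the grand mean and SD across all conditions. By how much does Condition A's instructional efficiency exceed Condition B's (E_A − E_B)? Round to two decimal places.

Condition A: z_P = (58.4 − 70.9)/11.6 = -1.0776; z_E = (4.06 − 4.56)/0.86 = -0.5814; E_A = (-1.0776 − (-0.5814))/√2 = -0.3509.
Condition B: z_P = (56.9 − 70.9)/11.6 = -1.2069; z_E = (4.23 − 4.56)/0.86 = -0.3837; E_B = (-1.2069 − (-0.3837))/√2 = -0.5821.
E_A − E_B = -0.3509 − (-0.5821) = 0.2312 ≈ 0.23.

0.23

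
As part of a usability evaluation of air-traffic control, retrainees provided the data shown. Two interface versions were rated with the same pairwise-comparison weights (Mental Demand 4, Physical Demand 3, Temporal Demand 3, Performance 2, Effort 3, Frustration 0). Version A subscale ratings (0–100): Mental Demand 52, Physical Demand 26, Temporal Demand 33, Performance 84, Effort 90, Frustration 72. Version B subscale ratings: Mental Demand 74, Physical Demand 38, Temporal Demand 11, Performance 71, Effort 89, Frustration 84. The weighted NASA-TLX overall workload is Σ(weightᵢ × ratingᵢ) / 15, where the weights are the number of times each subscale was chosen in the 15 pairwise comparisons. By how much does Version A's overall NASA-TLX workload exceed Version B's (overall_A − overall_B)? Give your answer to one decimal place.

Version A weighted sum = 4·52 + 3·26 + 3·33 + 2·84 + 3·90 + 0·72 = 208 + 78 + 99 + 168 + 270 + 0 = 823; overall_A = 823/15 = 54.8667.
Version B weighted sum = 4·74 + 3·38 + 3·11 + 2·71 + 3·89 + 0·84 = 296 + 114 + 33 + 142 + 267 + 0 = 852; overall_B = 852/15 = 56.8000.
Difference = 54.8667 − 56.8000 = -1.9333 ≈ -1.9.

-1.9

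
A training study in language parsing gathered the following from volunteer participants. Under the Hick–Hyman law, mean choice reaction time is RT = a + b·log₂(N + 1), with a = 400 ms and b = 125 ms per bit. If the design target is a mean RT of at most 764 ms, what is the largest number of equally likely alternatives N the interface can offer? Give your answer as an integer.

Set 400 + 125·log₂(N + 1) ≤ 764.
log₂(N + 1) ≤ (764 − 400) / 125 = 2.9120.
N + 1 ≤ 2^2.9120 = 7.5266.
N ≤ 6.5266, so the largest integer N is 6.

6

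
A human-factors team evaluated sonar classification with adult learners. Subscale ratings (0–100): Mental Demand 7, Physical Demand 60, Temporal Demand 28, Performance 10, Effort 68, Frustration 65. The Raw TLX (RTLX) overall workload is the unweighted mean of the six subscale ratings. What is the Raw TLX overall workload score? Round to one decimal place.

Sum of ratings = 7 + 60 + 28 + 10 + 68 + 65 = 238.
RTLX = 238 / 6 = 39.6667 ≈ 39.7.

39.7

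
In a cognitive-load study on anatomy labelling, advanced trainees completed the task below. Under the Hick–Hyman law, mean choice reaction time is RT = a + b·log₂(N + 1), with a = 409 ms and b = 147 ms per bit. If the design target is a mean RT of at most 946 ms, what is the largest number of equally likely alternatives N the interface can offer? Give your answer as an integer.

Set 409 + 147·log₂(N + 1) ≤ 946.
log₂(N + 1) ≤ (946 − 409) / 147 = 3.6531.
N + 1 ≤ 2^3.6531 = 12.5803.
N ≤ 11.5803, so the largest integer N is 11.

11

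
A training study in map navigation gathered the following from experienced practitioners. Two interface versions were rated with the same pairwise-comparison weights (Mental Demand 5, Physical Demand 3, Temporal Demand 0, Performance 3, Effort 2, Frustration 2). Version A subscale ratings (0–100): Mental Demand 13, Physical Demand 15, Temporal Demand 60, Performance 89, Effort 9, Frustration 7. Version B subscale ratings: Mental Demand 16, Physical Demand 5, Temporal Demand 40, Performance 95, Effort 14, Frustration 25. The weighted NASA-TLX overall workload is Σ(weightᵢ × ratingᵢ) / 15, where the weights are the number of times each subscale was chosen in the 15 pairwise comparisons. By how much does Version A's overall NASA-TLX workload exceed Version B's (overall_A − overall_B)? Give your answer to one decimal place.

-3.3

Version A weighted sum = 5·13 + 3·15 + 0·60 + 3·89 + 2·9 + 2·7 = 65 + 45 + 0 + 267 + 18 + 14 = 409; overall_A = 409/15 = 27.2667.
Version B weighted sum = 5·16 + 3·5 + 0·40 + 3·95 + 2·14 + 2·25 = 80 + 15 + 0 + 285 + 28 + 50 = 458; overall_B = 458/15 = 30.5333.
Difference = 27.2667 − 30.5333 = -3.2666 ≈ -3.3.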